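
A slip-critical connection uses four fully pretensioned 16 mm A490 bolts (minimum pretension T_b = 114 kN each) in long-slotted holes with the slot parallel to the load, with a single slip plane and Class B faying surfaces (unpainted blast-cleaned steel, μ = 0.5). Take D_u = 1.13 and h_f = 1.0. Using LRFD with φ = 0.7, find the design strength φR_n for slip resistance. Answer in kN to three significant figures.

R_n = μ · D_u · h_f · T_b · n_s · n_b = 0.5 × 1.13 × 1.0 × 114 × 1 × 4 = 257.6 kN.
Design strength φR_n = 0.7 × 257.6 = 180 kN.

180 kN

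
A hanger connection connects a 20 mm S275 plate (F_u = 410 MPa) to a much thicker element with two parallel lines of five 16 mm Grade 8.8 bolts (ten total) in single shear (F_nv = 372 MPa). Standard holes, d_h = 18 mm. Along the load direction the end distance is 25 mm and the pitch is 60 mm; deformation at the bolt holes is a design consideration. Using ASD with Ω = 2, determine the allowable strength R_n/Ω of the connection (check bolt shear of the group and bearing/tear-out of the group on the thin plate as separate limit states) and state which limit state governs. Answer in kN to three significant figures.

Bolt shear: A_b = π·16²/4 = 201.1 mm²; R_n = 372 × 201.1 × 10 × 1 / 1000 = 748 kN → 748 / 2 = 374 kN.
Bearing (1.2 l_c t F_u ≤ 2.4 d t F_u): upper limit = 2.4·16·20·410 / 1000 = 314.9 kN.
  Edge l_c = 25 − 18/2 = 16 → r_n = 157.4 kN; interior l_c = 60 − 18 = 42 → r_n = 314.9 kN.
  R_n,bearing = 2·157.4 + 8·314.9 = 2834 kN → 2834 / 2 = 1420 kN.
Bolt shear governs: 374 kN.

374 kN (bolt shear governs)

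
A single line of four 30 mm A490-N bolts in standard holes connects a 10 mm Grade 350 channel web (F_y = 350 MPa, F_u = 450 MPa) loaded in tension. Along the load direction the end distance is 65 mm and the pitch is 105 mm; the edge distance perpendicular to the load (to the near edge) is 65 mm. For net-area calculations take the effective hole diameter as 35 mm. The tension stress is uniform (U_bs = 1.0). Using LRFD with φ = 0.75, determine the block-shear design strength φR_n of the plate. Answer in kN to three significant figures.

682 kN

Shear plane L_v = 65 + 3·105 = 380 mm; A_gv = 380 × 10 = 3800 mm².
A_nv = (380 − 3.5·35) × 10 = 2575 mm².
A_nt = (65 − 0.5·35) × 10 = 475 mm².
0.6 F_u A_nv = 695.2 kN; 0.6 F_y A_gv = 798 kN → shear rupture governs the shear term.
R_n = 695.2 + 1.0 × 450 × 475 / 1000 = 909 kN.
Design strength φR_n = 0.75 × 909 = 682 kN.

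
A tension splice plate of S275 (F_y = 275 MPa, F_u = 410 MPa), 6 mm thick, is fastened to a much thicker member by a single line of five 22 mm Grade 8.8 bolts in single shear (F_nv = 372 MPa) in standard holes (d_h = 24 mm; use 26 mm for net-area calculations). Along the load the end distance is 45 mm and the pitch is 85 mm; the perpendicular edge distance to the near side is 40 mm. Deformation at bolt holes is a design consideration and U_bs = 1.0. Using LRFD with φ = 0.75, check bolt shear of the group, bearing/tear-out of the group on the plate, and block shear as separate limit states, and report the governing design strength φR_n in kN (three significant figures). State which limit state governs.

336 kN (block shear governs)

Bolt shear: A_b = π·22²/4 = 380.1 mm²; R_n = 372 × 380.1 × 5 × 1 / 1000 = 707 kN → 0.75 × 707 = 530 kN.
Bearing: edge l_c = 33, r_n = 97.42 kN; interior l_c = 61, r_n = 129.9 kN; R_n = 97.42 + 4·129.9 = 617 kN → 463 kN.
Block shear: A_gv = 2310, A_nv = 1608, A_nt = 162 mm²; R_n = min(0.6F_uA_nv, 0.6F_yA_gv) + U_bs·F_u·A_nt = 447.6 kN → 336 kN.
Block shear governs: 336 kN.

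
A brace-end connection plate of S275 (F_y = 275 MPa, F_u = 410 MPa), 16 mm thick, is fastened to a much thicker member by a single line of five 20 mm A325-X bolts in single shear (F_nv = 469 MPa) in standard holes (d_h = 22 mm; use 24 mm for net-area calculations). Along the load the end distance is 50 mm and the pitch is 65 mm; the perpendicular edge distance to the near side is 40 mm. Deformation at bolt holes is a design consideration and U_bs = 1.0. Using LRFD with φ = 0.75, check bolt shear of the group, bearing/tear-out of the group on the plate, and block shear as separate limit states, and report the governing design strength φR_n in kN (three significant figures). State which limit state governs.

553 kN (bolt shear governs)

Bolt shear: A_b = π·20²/4 = 314.2 mm²; R_n = 469 × 314.2 × 5 × 1 / 1000 = 736.7 kN → 0.75 × 736.7 = 553 kN.
Bearing: edge l_c = 39, r_n = 307 kN; interior l_c = 43, r_n = 314.9 kN; R_n = 307 + 4·314.9 = 1567 kN → 1170 kN.
Block shear: A_gv = 4960, A_nv = 3232, A_nt = 448 mm²; R_n = min(0.6F_uA_nv, 0.6F_yA_gv) + U_bs·F_u·A_nt = 978.8 kN → 734 kN.
Bolt shear governs: 553 kN.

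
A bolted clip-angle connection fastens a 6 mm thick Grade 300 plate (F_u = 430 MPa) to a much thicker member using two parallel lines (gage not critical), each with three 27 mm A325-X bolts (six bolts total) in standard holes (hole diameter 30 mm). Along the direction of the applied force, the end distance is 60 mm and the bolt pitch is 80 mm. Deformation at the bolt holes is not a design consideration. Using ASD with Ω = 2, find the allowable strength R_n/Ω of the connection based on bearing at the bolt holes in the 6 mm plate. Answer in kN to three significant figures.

Per bolt r_n = 1.5 l_c t F_u ≤ 3.0 d t F_u; upper limit = 3.0 × 27 × 6 × 430 / 1000 = 209 kN.
Edge bolt: l_c = 60 − 30/2 = 45 mm → 1.5 × 45 × 6 × 430 / 1000 = 174.2 → r_n = 174.2 kN.
Interior bolts: l_c = 80 − 30 = 50 mm → 1.5 × 50 × 6 × 430 / 1000 = 193.5 → r_n = 193.5 kN.
R_n = 2 × 174.2 + 4 × 193.5 = 1122 kN.
Allowable strength R_n/Ω = 1122 / 2 = 561 kN.

561 kN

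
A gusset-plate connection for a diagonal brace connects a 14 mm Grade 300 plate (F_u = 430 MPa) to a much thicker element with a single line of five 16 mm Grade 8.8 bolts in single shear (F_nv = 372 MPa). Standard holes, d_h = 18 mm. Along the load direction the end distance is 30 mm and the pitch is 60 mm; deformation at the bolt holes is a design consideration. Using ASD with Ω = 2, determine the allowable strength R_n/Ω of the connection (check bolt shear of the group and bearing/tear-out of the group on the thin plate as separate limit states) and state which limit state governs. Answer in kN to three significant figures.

Bolt shear: A_b = π·16²/4 = 201.1 mm²; R_n = 372 × 201.1 × 5 × 1 / 1000 = 374 kN → 374 / 2 = 187 kN.
Bearing (1.2 l_c t F_u ≤ 2.4 d t F_u): upper limit = 2.4·16·14·430 / 1000 = 231.2 kN.
  Edge l_c = 30 − 18/2 = 21 → r_n = 151.7 kN; interior l_c = 60 − 18 = 42 → r_n = 231.2 kN.
  R_n,bearing = 1·151.7 + 4·231.2 = 1076 kN → 1076 / 2 = 538 kN.
Bolt shear governs: 187 kN.

187 kN (bolt shear governs)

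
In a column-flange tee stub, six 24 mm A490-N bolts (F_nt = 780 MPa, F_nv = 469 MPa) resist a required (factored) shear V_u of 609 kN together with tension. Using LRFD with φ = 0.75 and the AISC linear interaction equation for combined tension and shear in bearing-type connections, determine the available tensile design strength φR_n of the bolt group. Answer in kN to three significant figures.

A_b = π·24²/4 = 452.4 mm²; f_rv = 609 × 1000 / (6 × 452.4) = 224.4 MPa.
F'_nt = 1.3 F_nt − (F_nt / φF_nv) f_rv = 1.3·780 − (780/(0.75·469))·224.4 = 516.5 MPa, capped at F_nt → F'_nt = 516.5 MPa.
R_n = F'_nt · A_b · n = 516.5 × 452.4 × 6 / 1000 = 1402 kN.
Design strength φR_n = 0.75 × 1402 = 1050 kN.

1050 kN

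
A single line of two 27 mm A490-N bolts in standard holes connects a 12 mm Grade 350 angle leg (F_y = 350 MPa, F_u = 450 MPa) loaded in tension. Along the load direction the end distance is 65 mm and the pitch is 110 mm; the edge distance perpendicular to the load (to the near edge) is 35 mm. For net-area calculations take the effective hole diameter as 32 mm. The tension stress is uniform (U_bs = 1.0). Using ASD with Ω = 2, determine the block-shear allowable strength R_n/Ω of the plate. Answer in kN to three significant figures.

257 kN

Shear plane L_v = 65 + 1·110 = 175 mm; A_gv = 175 × 12 = 2100 mm².
A_nv = (175 − 1.5·32) × 12 = 1524 mm².
A_nt = (35 − 0.5·32) × 12 = 228 mm².
0.6 F_u A_nv = 411.5 kN; 0.6 F_y A_gv = 441 kN → shear rupture governs the shear term.
R_n = 411.5 + 1.0 × 450 × 228 / 1000 = 514.1 kN.
Allowable strength R_n/Ω = 514.1 / 2 = 257 kN.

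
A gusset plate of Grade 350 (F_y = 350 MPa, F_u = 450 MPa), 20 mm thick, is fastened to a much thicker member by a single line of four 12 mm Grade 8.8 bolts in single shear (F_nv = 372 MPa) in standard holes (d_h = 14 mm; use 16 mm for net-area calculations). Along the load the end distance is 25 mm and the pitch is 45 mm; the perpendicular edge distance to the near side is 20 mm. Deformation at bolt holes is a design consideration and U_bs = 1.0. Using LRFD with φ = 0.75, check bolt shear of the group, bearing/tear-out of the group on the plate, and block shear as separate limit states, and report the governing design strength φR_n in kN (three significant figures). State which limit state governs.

Bolt shear: A_b = π·12²/4 = 113.1 mm²; R_n = 372 × 113.1 × 4 × 1 / 1000 = 168.3 kN → 0.75 × 168.3 = 126 kN.
Bearing: edge l_c = 18, r_n = 194.4 kN; interior l_c = 31, r_n = 259.2 kN; R_n = 194.4 + 3·259.2 = 972 kN → 729 kN.
Block shear: A_gv = 3200, A_nv = 2080, A_nt = 240 mm²; R_n = min(0.6F_uA_nv, 0.6F_yA_gv) + U_bs·F_u·A_nt = 669.6 kN → 502 kN.
Bolt shear governs: 126 kN.

126 kN (bolt shear governs)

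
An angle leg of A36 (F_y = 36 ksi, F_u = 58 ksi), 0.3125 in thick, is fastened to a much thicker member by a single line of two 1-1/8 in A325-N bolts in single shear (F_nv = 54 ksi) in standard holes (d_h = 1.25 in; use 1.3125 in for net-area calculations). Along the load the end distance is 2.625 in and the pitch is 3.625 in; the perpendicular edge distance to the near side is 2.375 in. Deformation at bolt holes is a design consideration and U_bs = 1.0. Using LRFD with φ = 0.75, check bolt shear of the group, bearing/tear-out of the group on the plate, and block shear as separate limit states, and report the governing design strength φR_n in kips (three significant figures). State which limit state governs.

Bolt shear: A_b = π·1.125²/4 = 0.994 in²; R_n = 54 × 0.994 × 2 × 1 = 107.4 kips → 0.75 × 107.4 = 80.5 kips.
Bearing: edge l_c = 2, r_n = 43.5 kips; interior l_c = 2.375, r_n = 48.94 kips; R_n = 43.5 + 1·48.94 = 92.44 kips → 69.3 kips.
Block shear: A_gv = 1.953, A_nv = 1.338, A_nt = 0.5371 in²; R_n = min(0.6F_uA_nv, 0.6F_yA_gv) + U_bs·F_u·A_nt = 73.34 kips → 55 kips.
Block shear governs: 55 kips.

55 kips (block shear governs)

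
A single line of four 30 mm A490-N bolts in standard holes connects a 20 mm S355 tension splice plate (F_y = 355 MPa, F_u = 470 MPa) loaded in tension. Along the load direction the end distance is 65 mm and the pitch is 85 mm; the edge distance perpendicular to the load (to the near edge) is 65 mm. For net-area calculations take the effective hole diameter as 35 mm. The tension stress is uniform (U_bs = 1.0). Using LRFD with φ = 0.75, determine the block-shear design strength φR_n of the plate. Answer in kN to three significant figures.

Shear plane L_v = 65 + 3·85 = 320 mm; A_gv = 320 × 20 = 6400 mm².
A_nv = (320 − 3.5·35) × 20 = 3950 mm².
A_nt = (65 − 0.5·35) × 20 = 950 mm².
0.6 F_u A_nv = 1114 kN; 0.6 F_y A_gv = 1363 kN → shear rupture governs the shear term.
R_n = 1114 + 1.0 × 470 × 950 / 1000 = 1560 kN.
Design strength φR_n = 0.75 × 1560 = 1170 kN.

1170 kN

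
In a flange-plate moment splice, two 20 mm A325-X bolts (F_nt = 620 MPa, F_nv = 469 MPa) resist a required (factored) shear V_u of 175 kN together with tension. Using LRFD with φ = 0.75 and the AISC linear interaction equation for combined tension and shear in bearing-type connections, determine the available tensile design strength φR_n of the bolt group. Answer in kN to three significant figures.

148 kN

A_b = π·20²/4 = 314.2 mm²; f_rv = 175 × 1000 / (2 × 314.2) = 278.5 MPa.
F'_nt = 1.3 F_nt − (F_nt / φF_nv) f_rv = 1.3·620 − (620/(0.75·469))·278.5 = 315.1 MPa, capped at F_nt → F'_nt = 315.1 MPa.
R_n = F'_nt · A_b · n = 315.1 × 314.2 × 2 / 1000 = 198 kN.
Design strength φR_n = 0.75 × 198 = 148 kN.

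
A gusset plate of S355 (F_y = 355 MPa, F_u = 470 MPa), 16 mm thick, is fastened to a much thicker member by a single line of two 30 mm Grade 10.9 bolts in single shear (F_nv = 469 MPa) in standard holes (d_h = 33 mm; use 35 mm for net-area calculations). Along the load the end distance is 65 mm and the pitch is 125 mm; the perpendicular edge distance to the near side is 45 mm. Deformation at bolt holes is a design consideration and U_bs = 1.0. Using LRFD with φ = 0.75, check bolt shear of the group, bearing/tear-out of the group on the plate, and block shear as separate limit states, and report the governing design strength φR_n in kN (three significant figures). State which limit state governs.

497 kN (bolt shear governs)

Bolt shear: A_b = π·30²/4 = 706.9 mm²; R_n = 469 × 706.9 × 2 × 1 / 1000 = 663 kN → 0.75 × 663 = 497 kN.
Bearing: edge l_c = 48.5, r_n = 437.7 kN; interior l_c = 92, r_n = 541.4 kN; R_n = 437.7 + 1·541.4 = 979.1 kN → 734 kN.
Block shear: A_gv = 3040, A_nv = 2200, A_nt = 440 mm²; R_n = min(0.6F_uA_nv, 0.6F_yA_gv) + U_bs·F_u·A_nt = 827.2 kN → 620 kN.
Bolt shear governs: 497 kN.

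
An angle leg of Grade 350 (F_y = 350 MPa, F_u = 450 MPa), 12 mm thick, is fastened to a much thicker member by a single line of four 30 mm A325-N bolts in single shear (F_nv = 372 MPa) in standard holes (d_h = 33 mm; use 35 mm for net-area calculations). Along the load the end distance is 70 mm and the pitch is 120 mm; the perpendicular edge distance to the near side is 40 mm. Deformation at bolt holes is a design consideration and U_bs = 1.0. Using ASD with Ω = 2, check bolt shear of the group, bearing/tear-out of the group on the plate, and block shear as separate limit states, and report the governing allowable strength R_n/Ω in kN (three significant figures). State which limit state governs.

Bolt shear: A_b = π·30²/4 = 706.9 mm²; R_n = 372 × 706.9 × 4 × 1 / 1000 = 1052 kN → 1052 / 2 = 526 kN.
Bearing: edge l_c = 53.5, r_n = 346.7 kN; interior l_c = 87, r_n = 388.8 kN; R_n = 346.7 + 3·388.8 = 1513 kN → 757 kN.
Block shear: A_gv = 5160, A_nv = 3690, A_nt = 270 mm²; R_n = min(0.6F_uA_nv, 0.6F_yA_gv) + U_bs·F_u·A_nt = 1118 kN → 559 kN.
Bolt shear governs: 526 kN.

526 kN (bolt shear governs)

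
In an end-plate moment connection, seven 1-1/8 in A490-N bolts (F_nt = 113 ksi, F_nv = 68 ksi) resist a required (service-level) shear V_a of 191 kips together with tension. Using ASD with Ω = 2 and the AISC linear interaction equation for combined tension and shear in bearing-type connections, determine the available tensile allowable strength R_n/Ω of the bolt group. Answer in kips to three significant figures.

A_b = π·1.125²/4 = 0.994 in²; f_rv = 191 / (7 × 0.994) = 27.45 ksi.
F'_nt = 1.3 F_nt − (Ω F_nt / F_nv) f_rv = 1.3·113 − (2·113/68)·27.45 = 55.67 ksi, capped at F_nt → F'_nt = 55.67 ksi.
R_n = F'_nt · A_b · n = 55.67 × 0.994 × 7 = 387.4 kips.
Allowable strength R_n/Ω = 387.4 / 2 = 194 kips.

194 kips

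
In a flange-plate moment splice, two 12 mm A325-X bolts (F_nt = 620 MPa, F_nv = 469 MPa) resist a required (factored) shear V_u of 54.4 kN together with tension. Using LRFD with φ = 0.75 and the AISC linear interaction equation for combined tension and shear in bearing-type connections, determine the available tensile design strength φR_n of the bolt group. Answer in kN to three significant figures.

A_b = π·12²/4 = 113.1 mm²; f_rv = 54.4 × 1000 / (2 × 113.1) = 240.5 MPa.
F'_nt = 1.3 F_nt − (F_nt / φF_nv) f_rv = 1.3·620 − (620/(0.75·469))·240.5 = 382.1 MPa, capped at F_nt → F'_nt = 382.1 MPa.
R_n = F'_nt · A_b · n = 382.1 × 113.1 × 2 / 1000 = 86.43 kN.
Design strength φR_n = 0.75 × 86.43 = 64.8 kN.

64.8 kN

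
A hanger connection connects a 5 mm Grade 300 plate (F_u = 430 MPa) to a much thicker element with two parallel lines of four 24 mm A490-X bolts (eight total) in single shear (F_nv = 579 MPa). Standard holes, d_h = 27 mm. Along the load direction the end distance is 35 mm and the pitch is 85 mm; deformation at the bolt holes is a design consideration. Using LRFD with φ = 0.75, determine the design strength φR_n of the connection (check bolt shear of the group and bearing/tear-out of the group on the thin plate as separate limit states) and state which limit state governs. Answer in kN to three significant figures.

640 kN (bearing governs)

Bolt shear: A_b = π·24²/4 = 452.4 mm²; R_n = 579 × 452.4 × 8 × 1 / 1000 = 2095 kN → 0.75 × 2095 = 1570 kN.
Bearing (1.2 l_c t F_u ≤ 2.4 d t F_u): upper limit = 2.4·24·5·430 / 1000 = 123.8 kN.
  Edge l_c = 35 − 27/2 = 21.5 → r_n = 55.47 kN; interior l_c = 85 − 27 = 58 → r_n = 123.8 kN.
  R_n,bearing = 2·55.47 + 6·123.8 = 854 kN → 0.75 × 854 = 640 kN.
Bearing governs: 640 kN.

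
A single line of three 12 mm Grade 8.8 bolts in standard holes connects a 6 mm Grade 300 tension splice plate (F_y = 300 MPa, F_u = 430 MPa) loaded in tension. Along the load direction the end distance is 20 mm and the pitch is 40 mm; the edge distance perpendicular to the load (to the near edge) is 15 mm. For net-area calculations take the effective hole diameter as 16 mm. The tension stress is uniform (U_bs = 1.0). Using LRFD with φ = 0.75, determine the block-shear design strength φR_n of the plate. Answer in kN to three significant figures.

Shear plane L_v = 20 + 2·40 = 100 mm; A_gv = 100 × 6 = 600 mm².
A_nv = (100 − 2.5·16) × 6 = 360 mm².
A_nt = (15 − 0.5·16) × 6 = 42 mm².
0.6 F_u A_nv = 92.88 kN; 0.6 F_y A_gv = 108 kN → shear rupture governs the shear term.
R_n = 92.88 + 1.0 × 430 × 42 / 1000 = 110.9 kN.
Design strength φR_n = 0.75 × 110.9 = 83.2 kN.

83.2 kN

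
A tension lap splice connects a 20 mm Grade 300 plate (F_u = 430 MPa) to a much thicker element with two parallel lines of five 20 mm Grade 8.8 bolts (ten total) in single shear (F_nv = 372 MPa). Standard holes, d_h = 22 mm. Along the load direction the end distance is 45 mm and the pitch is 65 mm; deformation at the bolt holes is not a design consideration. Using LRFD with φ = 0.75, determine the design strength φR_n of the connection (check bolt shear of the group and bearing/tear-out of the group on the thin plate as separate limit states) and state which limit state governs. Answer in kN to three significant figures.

877 kN (bolt shear governs)

Bolt shear: A_b = π·20²/4 = 314.2 mm²; R_n = 372 × 314.2 × 10 × 1 / 1000 = 1169 kN → 0.75 × 1169 = 877 kN.
Bearing (1.5 l_c t F_u ≤ 3.0 d t F_u): upper limit = 3.0·20·20·430 / 1000 = 516 kN.
  Edge l_c = 45 − 22/2 = 34 → r_n = 438.6 kN; interior l_c = 65 − 22 = 43 → r_n = 516 kN.
  R_n,bearing = 2·438.6 + 8·516 = 5005 kN → 0.75 × 5005 = 3750 kN.
Bolt shear governs: 877 kN.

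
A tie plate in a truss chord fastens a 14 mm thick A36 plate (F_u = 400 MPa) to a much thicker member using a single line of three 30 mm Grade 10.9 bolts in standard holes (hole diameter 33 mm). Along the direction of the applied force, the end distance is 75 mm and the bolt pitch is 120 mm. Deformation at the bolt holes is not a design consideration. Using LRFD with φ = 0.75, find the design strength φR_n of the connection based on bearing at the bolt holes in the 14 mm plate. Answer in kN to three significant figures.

1120 kN

Per bolt r_n = 1.5 l_c t F_u ≤ 3.0 d t F_u; upper limit = 3.0 × 30 × 14 × 400 / 1000 = 504 kN.
Edge bolt: l_c = 75 − 33/2 = 58.5 mm → 1.5 × 58.5 × 14 × 400 / 1000 = 491.4 → r_n = 491.4 kN.
Interior bolts: l_c = 120 − 33 = 87 mm → 1.5 × 87 × 14 × 400 / 1000 = 730.8 → r_n = 504 kN.
R_n = 1 × 491.4 + 2 × 504 = 1499 kN.
Design strength φR_n = 0.75 × 1499 = 1120 kN.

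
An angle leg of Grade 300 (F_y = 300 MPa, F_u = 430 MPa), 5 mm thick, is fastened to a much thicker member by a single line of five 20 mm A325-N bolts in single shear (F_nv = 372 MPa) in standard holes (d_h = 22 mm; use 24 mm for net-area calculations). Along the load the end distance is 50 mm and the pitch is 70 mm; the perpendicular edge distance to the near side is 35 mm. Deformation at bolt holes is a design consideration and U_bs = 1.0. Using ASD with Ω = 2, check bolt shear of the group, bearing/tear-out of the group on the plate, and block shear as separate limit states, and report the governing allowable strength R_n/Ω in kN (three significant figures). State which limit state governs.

Bolt shear: A_b = π·20²/4 = 314.2 mm²; R_n = 372 × 314.2 × 5 × 1 / 1000 = 584.3 kN → 584.3 / 2 = 292 kN.
Bearing: edge l_c = 39, r_n = 100.6 kN; interior l_c = 48, r_n = 103.2 kN; R_n = 100.6 + 4·103.2 = 513.4 kN → 257 kN.
Block shear: A_gv = 1650, A_nv = 1110, A_nt = 115 mm²; R_n = min(0.6F_uA_nv, 0.6F_yA_gv) + U_bs·F_u·A_nt = 335.8 kN → 168 kN.
Block shear governs: 168 kN.

168 kN (block shear governs)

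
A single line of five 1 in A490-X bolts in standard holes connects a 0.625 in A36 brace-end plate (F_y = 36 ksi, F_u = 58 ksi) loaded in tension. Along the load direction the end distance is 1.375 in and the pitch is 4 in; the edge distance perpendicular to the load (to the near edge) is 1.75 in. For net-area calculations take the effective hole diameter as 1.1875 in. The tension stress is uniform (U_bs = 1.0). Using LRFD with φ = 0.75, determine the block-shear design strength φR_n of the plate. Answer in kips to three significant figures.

207 kips

Shear plane L_v = 1.375 + 4·4 = 17.38 in; A_gv = 17.38 × 0.625 = 10.86 in².
A_nv = (17.38 − 4.5·1.1875) × 0.625 = 7.52 in².
A_nt = (1.75 − 0.5·1.1875) × 0.625 = 0.7227 in².
0.6 F_u A_nv = 261.7 kips; 0.6 F_y A_gv = 234.6 kips → shear yielding governs the shear term.
R_n = 234.6 + 1.0 × 58 × 0.7227 = 276.5 kips.
Design strength φR_n = 0.75 × 276.5 = 207 kips.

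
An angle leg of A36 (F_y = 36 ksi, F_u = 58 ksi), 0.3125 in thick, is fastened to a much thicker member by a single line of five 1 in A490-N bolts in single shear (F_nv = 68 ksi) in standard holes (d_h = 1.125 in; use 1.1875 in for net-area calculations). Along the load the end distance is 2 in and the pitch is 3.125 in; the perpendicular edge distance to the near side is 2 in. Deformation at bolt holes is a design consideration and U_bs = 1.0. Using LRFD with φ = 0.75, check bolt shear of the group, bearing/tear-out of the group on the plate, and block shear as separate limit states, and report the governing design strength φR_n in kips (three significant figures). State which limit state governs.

Bolt shear: A_b = π·1²/4 = 0.7854 in²; R_n = 68 × 0.7854 × 5 × 1 = 267 kips → 0.75 × 267 = 200 kips.
Bearing: edge l_c = 1.438, r_n = 31.27 kips; interior l_c = 2, r_n = 43.5 kips; R_n = 31.27 + 4·43.5 = 205.3 kips → 154 kips.
Block shear: A_gv = 4.531, A_nv = 2.861, A_nt = 0.4395 in²; R_n = min(0.6F_uA_nv, 0.6F_yA_gv) + U_bs·F_u·A_nt = 123.4 kips → 92.5 kips.
Block shear governs: 92.5 kips.

92.5 kips (block shear governs)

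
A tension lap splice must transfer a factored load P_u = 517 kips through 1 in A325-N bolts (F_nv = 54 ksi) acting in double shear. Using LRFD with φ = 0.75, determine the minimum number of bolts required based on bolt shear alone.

9 bolts

A_b = π·1²/4 = 0.7854 in².
Per-bolt design strength φR_n = 0.75 × 54 × 0.7854 × 2 = 63.62 kips.
n ≥ 517 / 63.62 = 8.127 → use 9 bolts.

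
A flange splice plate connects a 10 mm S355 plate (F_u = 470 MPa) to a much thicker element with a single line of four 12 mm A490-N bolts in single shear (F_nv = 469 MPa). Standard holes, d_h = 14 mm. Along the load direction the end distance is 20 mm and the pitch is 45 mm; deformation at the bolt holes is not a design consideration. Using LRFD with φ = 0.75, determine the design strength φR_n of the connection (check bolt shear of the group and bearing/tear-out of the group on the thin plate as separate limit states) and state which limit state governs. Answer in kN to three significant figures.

Bolt shear: A_b = π·12²/4 = 113.1 mm²; R_n = 469 × 113.1 × 4 × 1 / 1000 = 212.2 kN → 0.75 × 212.2 = 159 kN.
Bearing (1.5 l_c t F_u ≤ 3.0 d t F_u): upper limit = 3.0·12·10·470 / 1000 = 169.2 kN.
  Edge l_c = 20 − 14/2 = 13 → r_n = 91.65 kN; interior l_c = 45 − 14 = 31 → r_n = 169.2 kN.
  R_n,bearing = 1·91.65 + 3·169.2 = 599.2 kN → 0.75 × 599.2 = 449 kN.
Bolt shear governs: 159 kN.

159 kN (bolt shear governs)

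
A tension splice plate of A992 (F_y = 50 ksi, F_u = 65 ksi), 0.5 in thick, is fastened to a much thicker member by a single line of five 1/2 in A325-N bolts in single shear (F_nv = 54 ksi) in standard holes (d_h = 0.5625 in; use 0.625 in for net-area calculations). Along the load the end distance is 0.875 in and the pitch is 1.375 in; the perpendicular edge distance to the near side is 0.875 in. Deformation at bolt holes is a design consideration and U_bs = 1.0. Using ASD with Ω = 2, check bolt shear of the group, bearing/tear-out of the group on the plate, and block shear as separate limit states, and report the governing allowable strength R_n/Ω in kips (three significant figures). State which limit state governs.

26.5 kips (bolt shear governs)

Bolt shear: A_b = π·0.5²/4 = 0.1963 in²; R_n = 54 × 0.1963 × 5 × 1 = 53.01 kips → 53.01 / 2 = 26.5 kips.
Bearing: edge l_c = 0.5938, r_n = 23.16 kips; interior l_c = 0.8125, r_n = 31.69 kips; R_n = 23.16 + 4·31.69 = 149.9 kips → 75 kips.
Block shear: A_gv = 3.188, A_nv = 1.781, A_nt = 0.2812 in²; R_n = min(0.6F_uA_nv, 0.6F_yA_gv) + U_bs·F_u·A_nt = 87.75 kips → 43.9 kips.
Bolt shear governs: 26.5 kips.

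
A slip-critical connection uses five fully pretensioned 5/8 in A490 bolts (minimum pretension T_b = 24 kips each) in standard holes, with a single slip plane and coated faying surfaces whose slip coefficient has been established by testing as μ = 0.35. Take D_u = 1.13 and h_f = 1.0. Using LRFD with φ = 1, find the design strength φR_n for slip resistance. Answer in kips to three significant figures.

R_n = μ · D_u · h_f · T_b · n_s · n_b = 0.35 × 1.13 × 1.0 × 24 × 1 × 5 = 47.46 kips.
Design strength φR_n = 1 × 47.46 = 47.5 kips.

47.5 kips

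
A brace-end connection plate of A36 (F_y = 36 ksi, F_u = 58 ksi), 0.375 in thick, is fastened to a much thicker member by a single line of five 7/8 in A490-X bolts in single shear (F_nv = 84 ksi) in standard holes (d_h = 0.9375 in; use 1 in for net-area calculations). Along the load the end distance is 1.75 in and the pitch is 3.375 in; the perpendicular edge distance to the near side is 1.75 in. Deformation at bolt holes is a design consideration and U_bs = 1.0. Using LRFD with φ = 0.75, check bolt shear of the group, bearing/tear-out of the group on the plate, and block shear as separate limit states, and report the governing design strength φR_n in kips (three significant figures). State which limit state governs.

113 kips (block shear governs)

Bolt shear: A_b = π·0.875²/4 = 0.6013 in²; R_n = 84 × 0.6013 × 5 × 1 = 252.6 kips → 0.75 × 252.6 = 189 kips.
Bearing: edge l_c = 1.281, r_n = 33.44 kips; interior l_c = 2.438, r_n = 45.68 kips; R_n = 33.44 + 4·45.68 = 216.1 kips → 162 kips.
Block shear: A_gv = 5.719, A_nv = 4.031, A_nt = 0.4688 in²; R_n = min(0.6F_uA_nv, 0.6F_yA_gv) + U_bs·F_u·A_nt = 150.7 kips → 113 kips.
Block shear governs: 113 kips.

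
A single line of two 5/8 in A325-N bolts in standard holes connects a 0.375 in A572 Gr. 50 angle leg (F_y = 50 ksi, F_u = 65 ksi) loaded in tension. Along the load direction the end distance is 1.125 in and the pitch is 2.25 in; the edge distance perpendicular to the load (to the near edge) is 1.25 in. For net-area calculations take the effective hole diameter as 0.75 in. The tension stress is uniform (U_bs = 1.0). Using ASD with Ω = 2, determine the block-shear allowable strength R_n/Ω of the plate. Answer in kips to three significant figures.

27.1 kips

Shear plane L_v = 1.125 + 1·2.25 = 3.375 in; A_gv = 3.375 × 0.375 = 1.266 in².
A_nv = (3.375 − 1.5·0.75) × 0.375 = 0.8438 in².
A_nt = (1.25 − 0.5·0.75) × 0.375 = 0.3281 in².
0.6 F_u A_nv = 32.91 kips; 0.6 F_y A_gv = 37.97 kips → shear rupture governs the shear term.
R_n = 32.91 + 1.0 × 65 × 0.3281 = 54.23 kips.
Allowable strength R_n/Ω = 54.23 / 2 = 27.1 kips.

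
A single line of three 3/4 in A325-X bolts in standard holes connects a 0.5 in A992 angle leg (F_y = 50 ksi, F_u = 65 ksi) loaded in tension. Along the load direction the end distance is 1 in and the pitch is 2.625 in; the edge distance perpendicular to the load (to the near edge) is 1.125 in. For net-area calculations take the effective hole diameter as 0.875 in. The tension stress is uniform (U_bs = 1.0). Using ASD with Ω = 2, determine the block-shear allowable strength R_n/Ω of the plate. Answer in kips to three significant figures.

50.8 kips

Shear plane L_v = 1 + 2·2.625 = 6.25 in; A_gv = 6.25 × 0.5 = 3.125 in².
A_nv = (6.25 − 2.5·0.875) × 0.5 = 2.031 in².
A_nt = (1.125 − 0.5·0.875) × 0.5 = 0.3438 in².
0.6 F_u A_nv = 79.22 kips; 0.6 F_y A_gv = 93.75 kips → shear rupture governs the shear term.
R_n = 79.22 + 1.0 × 65 × 0.3438 = 101.6 kips.
Allowable strength R_n/Ω = 101.6 / 2 = 50.8 kips.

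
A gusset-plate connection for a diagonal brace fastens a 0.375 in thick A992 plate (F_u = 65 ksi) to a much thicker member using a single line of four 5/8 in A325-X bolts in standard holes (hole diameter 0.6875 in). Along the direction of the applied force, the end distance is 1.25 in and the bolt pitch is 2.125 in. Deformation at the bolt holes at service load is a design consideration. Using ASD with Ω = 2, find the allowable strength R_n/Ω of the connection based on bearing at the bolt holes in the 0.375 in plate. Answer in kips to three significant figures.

68.1 kips

Per bolt r_n = 1.2 l_c t F_u ≤ 2.4 d t F_u; upper limit = 2.4 × 0.625 × 0.375 × 65 = 36.56 kips.
Edge bolt: l_c = 1.25 − 0.6875/2 = 0.9062 in → 1.2 × 0.9062 × 0.375 × 65 = 26.51 → r_n = 26.51 kips.
Interior bolts: l_c = 2.125 − 0.6875 = 1.438 in → 1.2 × 1.438 × 0.375 × 65 = 42.05 → r_n = 36.56 kips.
R_n = 1 × 26.51 + 3 × 36.56 = 136.2 kips.
Allowable strength R_n/Ω = 136.2 / 2 = 68.1 kips.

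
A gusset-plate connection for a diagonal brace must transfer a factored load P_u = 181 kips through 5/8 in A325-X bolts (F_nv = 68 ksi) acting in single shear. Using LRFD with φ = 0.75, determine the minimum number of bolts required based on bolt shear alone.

12 bolts

A_b = π·0.625²/4 = 0.3068 in².
Per-bolt design strength φR_n = 0.75 × 68 × 0.3068 × 1 = 15.65 kips.
n ≥ 181 / 15.65 = 11.57 → use 12 bolts.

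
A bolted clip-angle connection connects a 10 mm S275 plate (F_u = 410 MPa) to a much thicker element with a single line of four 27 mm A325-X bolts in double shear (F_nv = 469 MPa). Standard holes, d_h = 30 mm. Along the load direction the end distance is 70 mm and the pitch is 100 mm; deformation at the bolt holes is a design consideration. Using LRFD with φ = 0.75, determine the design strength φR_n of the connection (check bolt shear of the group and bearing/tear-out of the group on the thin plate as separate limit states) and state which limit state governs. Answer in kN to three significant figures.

Bolt shear: A_b = π·27²/4 = 572.6 mm²; R_n = 469 × 572.6 × 4 × 2 / 1000 = 2148 kN → 0.75 × 2148 = 1610 kN.
Bearing (1.2 l_c t F_u ≤ 2.4 d t F_u): upper limit = 2.4·27·10·410 / 1000 = 265.7 kN.
  Edge l_c = 70 − 30/2 = 55 → r_n = 265.7 kN; interior l_c = 100 − 30 = 70 → r_n = 265.7 kN.
  R_n,bearing = 1·265.7 + 3·265.7 = 1063 kN → 0.75 × 1063 = 797 kN.
Bearing governs: 797 kN.

797 kN (bearing governs)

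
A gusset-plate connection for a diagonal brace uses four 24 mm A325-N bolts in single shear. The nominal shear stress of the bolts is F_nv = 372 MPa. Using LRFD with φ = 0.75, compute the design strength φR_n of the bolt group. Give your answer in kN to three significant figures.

A_b = π × 24² / 4 = 452.4 mm².
R_n = F_nv · A_b · n · n_s = 372 × 452.4 × 4 × 1 / 1000 = 673.2 kN.
Design strength φR_n = 0.75 × 673.2 = 505 kN.

505 kN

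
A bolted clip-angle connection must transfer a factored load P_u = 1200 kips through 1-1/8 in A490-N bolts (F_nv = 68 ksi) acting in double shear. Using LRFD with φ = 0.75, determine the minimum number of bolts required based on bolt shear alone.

A_b = π·1.125²/4 = 0.994 in².
Per-bolt design strength φR_n = 0.75 × 68 × 0.994 × 2 = 101.4 kips.
n ≥ 1200 / 101.4 = 11.84 → use 12 bolts.

12 bolts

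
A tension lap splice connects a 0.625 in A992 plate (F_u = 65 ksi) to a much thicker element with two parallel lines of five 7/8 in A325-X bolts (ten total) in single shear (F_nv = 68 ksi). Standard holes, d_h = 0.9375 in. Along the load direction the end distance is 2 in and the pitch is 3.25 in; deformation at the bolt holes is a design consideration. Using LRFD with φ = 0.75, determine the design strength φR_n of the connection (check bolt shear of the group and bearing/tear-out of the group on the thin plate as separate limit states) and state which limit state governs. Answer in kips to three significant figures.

307 kips (bolt shear governs)

Bolt shear: A_b = π·0.875²/4 = 0.6013 in²; R_n = 68 × 0.6013 × 10 × 1 = 408.9 kips → 0.75 × 408.9 = 307 kips.
Bearing (1.2 l_c t F_u ≤ 2.4 d t F_u): upper limit = 2.4·0.875·0.625·65 = 85.31 kips.
  Edge l_c = 2 − 0.9375/2 = 1.531 → r_n = 74.65 kips; interior l_c = 3.25 − 0.9375 = 2.312 → r_n = 85.31 kips.
  R_n,bearing = 2·74.65 + 8·85.31 = 831.8 kips → 0.75 × 831.8 = 624 kips.
Bolt shear governs: 307 kips.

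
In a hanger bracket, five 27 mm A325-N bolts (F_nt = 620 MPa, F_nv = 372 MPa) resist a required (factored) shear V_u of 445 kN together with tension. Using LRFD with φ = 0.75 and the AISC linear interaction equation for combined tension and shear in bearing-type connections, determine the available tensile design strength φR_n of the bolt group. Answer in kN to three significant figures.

A_b = π·27²/4 = 572.6 mm²; f_rv = 445 × 1000 / (5 × 572.6) = 155.4 MPa.
F'_nt = 1.3 F_nt − (F_nt / φF_nv) f_rv = 1.3·620 − (620/(0.75·372))·155.4 = 460.6 MPa, capped at F_nt → F'_nt = 460.6 MPa.
R_n = F'_nt · A_b · n = 460.6 × 572.6 × 5 / 1000 = 1319 kN.
Design strength φR_n = 0.75 × 1319 = 989 kN.

989 kN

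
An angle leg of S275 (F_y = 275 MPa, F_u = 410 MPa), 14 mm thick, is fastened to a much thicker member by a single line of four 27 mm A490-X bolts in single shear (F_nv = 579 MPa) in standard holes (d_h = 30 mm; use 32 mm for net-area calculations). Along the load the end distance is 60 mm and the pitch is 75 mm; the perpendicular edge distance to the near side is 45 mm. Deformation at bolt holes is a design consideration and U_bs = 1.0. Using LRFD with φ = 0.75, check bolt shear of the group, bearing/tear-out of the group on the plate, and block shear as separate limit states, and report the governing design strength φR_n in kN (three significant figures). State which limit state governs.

Bolt shear: A_b = π·27²/4 = 572.6 mm²; R_n = 579 × 572.6 × 4 × 1 / 1000 = 1326 kN → 0.75 × 1326 = 995 kN.
Bearing: edge l_c = 45, r_n = 310 kN; interior l_c = 45, r_n = 310 kN; R_n = 310 + 3·310 = 1240 kN → 930 kN.
Block shear: A_gv = 3990, A_nv = 2422, A_nt = 406 mm²; R_n = min(0.6F_uA_nv, 0.6F_yA_gv) + U_bs·F_u·A_nt = 762.3 kN → 572 kN.
Block shear governs: 572 kN.

572 kN (block shear governs)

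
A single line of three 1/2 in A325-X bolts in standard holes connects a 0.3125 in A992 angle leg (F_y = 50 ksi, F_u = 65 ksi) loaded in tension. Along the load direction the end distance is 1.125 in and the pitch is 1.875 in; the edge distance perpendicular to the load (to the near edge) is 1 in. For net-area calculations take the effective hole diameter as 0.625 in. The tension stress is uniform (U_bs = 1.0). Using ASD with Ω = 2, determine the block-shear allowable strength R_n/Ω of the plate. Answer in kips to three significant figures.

27.2 kips

Shear plane L_v = 1.125 + 2·1.875 = 4.875 in; A_gv = 4.875 × 0.3125 = 1.523 in².
A_nv = (4.875 − 2.5·0.625) × 0.3125 = 1.035 in².
A_nt = (1 − 0.5·0.625) × 0.3125 = 0.2148 in².
0.6 F_u A_nv = 40.37 kips; 0.6 F_y A_gv = 45.7 kips → shear rupture governs the shear term.
R_n = 40.37 + 1.0 × 65 × 0.2148 = 54.34 kips.
Allowable strength R_n/Ω = 54.34 / 2 = 27.2 kips.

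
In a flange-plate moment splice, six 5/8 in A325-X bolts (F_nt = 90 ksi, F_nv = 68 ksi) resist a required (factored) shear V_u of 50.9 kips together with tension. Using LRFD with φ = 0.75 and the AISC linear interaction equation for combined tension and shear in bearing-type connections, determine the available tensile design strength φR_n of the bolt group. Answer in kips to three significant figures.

A_b = π·0.625²/4 = 0.3068 in²; f_rv = 50.9 / (6 × 0.3068) = 27.65 ksi.
F'_nt = 1.3 F_nt − (F_nt / φF_nv) f_rv = 1.3·90 − (90/(0.75·68))·27.65 = 68.2 ksi, capped at F_nt → F'_nt = 68.2 ksi.
R_n = F'_nt · A_b · n = 68.2 × 0.3068 × 6 = 125.5 kips.
Design strength φR_n = 0.75 × 125.5 = 94.2 kips.

94.2 kips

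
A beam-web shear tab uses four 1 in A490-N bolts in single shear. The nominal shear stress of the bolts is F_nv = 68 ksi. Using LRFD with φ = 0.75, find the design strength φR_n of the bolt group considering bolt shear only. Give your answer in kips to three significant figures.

A_b = π × 1² / 4 = 0.7854 in².
R_n = F_nv · A_b · n · n_s = 68 × 0.7854 × 4 × 1 = 213.6 kips.
Design strength φR_n = 0.75 × 213.6 = 160 kips.

160 kips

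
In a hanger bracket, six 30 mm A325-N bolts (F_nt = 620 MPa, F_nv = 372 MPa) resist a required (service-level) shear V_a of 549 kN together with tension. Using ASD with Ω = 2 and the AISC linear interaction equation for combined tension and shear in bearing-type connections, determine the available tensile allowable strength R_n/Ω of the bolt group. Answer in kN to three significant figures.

794 kN

A_b = π·30²/4 = 706.9 mm²; f_rv = 549 × 1000 / (6 × 706.9) = 129.4 MPa.
F'_nt = 1.3 F_nt − (Ω F_nt / F_nv) f_rv = 1.3·620 − (2·620/372)·129.4 = 374.5 MPa, capped at F_nt → F'_nt = 374.5 MPa.
R_n = F'_nt · A_b · n = 374.5 × 706.9 × 6 / 1000 = 1588 kN.
Allowable strength R_n/Ω = 1588 / 2 = 794 kN.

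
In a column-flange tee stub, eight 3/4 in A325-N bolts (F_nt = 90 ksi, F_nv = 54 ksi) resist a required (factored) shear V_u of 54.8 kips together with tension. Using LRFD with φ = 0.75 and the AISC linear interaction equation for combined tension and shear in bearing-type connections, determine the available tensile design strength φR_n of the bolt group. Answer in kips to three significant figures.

219 kips

A_b = π·0.75²/4 = 0.4418 in²; f_rv = 54.8 / (8 × 0.4418) = 15.51 ksi.
F'_nt = 1.3 F_nt − (F_nt / φF_nv) f_rv = 1.3·90 − (90/(0.75·54))·15.51 = 82.54 ksi, capped at F_nt → F'_nt = 82.54 ksi.
R_n = F'_nt · A_b · n = 82.54 × 0.4418 × 8 = 291.7 kips.
Design strength φR_n = 0.75 × 291.7 = 219 kips.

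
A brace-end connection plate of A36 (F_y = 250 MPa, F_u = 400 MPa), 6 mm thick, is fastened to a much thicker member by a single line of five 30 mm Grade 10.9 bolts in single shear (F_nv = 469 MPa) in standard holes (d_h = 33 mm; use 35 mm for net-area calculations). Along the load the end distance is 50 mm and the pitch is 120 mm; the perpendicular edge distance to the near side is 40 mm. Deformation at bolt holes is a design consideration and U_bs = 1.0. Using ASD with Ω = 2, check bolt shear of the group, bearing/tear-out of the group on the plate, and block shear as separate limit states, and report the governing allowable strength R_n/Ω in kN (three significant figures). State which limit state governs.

266 kN (block shear governs)

Bolt shear: A_b = π·30²/4 = 706.9 mm²; R_n = 469 × 706.9 × 5 × 1 / 1000 = 1658 kN → 1658 / 2 = 829 kN.
Bearing: edge l_c = 33.5, r_n = 96.48 kN; interior l_c = 87, r_n = 172.8 kN; R_n = 96.48 + 4·172.8 = 787.7 kN → 394 kN.
Block shear: A_gv = 3180, A_nv = 2235, A_nt = 135 mm²; R_n = min(0.6F_uA_nv, 0.6F_yA_gv) + U_bs·F_u·A_nt = 531 kN → 266 kN.
Block shear governs: 266 kN.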